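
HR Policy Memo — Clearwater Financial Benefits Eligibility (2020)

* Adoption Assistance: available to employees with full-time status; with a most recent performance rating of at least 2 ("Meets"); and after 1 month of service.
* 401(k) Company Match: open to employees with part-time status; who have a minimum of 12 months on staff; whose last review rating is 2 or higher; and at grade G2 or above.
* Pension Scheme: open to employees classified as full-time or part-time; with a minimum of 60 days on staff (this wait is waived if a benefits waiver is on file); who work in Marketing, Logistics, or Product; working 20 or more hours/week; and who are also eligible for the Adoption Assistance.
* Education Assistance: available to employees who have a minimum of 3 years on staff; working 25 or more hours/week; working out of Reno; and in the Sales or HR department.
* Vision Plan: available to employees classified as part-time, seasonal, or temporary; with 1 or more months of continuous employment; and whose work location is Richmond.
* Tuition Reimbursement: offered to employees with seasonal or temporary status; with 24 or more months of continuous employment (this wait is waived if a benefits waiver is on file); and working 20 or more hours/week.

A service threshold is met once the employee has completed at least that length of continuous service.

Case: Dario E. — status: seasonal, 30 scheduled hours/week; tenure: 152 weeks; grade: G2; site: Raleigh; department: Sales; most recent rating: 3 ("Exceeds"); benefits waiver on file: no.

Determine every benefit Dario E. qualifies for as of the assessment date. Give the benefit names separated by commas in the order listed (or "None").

Tuition Reimbursement

Adoption Assistance — status seasonal ✗ (requires full-time) → not eligible.
401(k) Company Match — status seasonal ✗ (requires part-time) → not eligible.
Pension Scheme — status seasonal ✗ (requires full-time or part-time) → not eligible.
Education Assistance — service 152 weeks < 3 years (≈1095 days) ✗ → not eligible.
Vision Plan — status seasonal ✓; service 152 weeks ≥ 1 month (≈30 days) ✓; site Raleigh ✗ (not Richmond) → not eligible.
Tuition Reimbursement — status seasonal ✓; no waiver, service 152 weeks ≥ 24 months (≈720 days) ✓; 30 hrs/wk ≥ 20 ✓ → eligible.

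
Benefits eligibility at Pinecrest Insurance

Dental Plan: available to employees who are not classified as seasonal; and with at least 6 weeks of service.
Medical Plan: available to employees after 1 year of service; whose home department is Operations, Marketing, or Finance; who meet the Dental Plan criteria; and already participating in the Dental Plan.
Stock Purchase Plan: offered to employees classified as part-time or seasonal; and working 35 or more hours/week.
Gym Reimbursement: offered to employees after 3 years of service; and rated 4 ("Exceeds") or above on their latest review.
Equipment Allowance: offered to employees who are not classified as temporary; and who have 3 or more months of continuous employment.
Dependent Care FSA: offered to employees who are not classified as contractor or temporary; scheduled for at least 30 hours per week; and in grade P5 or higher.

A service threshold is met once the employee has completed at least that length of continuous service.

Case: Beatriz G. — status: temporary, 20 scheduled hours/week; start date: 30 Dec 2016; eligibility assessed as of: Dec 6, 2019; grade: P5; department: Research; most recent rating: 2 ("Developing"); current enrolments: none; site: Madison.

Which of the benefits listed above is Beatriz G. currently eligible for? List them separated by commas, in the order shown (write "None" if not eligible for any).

Dental Plan

Service from 30 Dec 2016 to Dec 6, 2019: 1071 days.
Dental Plan — status temporary ✓ (not excluded); service 1071 days ≥ 6 weeks (≈42 days) ✓ → eligible.
Medical Plan — service 1071 days ≥ 1 year (≈365 days) ✓; dept Research ✗ → not eligible.
Stock Purchase Plan — status temporary ✗ (requires part-time or seasonal) → not eligible.
Gym Reimbursement — service 1071 days < 3 years (≈1095 days) ✗ → not eligible.
Equipment Allowance — status temporary ✗ (excluded) → not eligible.
Dependent Care FSA — status temporary ✗ (excluded) → not eligible.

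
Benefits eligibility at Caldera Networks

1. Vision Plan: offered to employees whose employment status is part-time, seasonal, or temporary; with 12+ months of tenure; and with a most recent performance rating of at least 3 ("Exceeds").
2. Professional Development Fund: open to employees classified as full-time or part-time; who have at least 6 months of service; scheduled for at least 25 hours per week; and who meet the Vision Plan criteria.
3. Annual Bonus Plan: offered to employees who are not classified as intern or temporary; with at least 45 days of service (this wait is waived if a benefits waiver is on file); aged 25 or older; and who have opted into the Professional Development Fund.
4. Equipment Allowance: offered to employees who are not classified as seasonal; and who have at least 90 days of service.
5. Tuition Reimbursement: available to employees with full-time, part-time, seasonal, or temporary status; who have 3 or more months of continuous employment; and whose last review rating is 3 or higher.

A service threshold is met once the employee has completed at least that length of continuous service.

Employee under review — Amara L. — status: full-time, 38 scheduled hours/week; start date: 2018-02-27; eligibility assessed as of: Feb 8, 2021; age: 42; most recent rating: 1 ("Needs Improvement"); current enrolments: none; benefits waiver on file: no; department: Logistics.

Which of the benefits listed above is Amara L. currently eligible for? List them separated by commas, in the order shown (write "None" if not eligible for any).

Equipment Allowance

Service from 2018-02-27 to Feb 8, 2021: 1077 days.
Vision Plan — status full-time ✗ (requires part-time, seasonal, or temporary) → not eligible.
Professional Development Fund — status full-time ✓; service 1077 days ≥ 6 months (≈180 days) ✓; 38 hrs/wk ≥ 25 ✓; not eligible for Vision Plan ✗ → not eligible.
Annual Bonus Plan — status full-time ✓ (not excluded); no waiver, service 1077 days ≥ 45 days ✓; age 42 ≥ 25 ✓; not enrolled in Professional Development Fund ✗ → not eligible.
Equipment Allowance — status full-time ✓ (not excluded); service 1077 days ≥ 90 days ✓ → eligible.
Tuition Reimbursement — status full-time ✓; service 1077 days ≥ 3 months (≈90 days) ✓; rating 1 < 3 ✗ → not eligible.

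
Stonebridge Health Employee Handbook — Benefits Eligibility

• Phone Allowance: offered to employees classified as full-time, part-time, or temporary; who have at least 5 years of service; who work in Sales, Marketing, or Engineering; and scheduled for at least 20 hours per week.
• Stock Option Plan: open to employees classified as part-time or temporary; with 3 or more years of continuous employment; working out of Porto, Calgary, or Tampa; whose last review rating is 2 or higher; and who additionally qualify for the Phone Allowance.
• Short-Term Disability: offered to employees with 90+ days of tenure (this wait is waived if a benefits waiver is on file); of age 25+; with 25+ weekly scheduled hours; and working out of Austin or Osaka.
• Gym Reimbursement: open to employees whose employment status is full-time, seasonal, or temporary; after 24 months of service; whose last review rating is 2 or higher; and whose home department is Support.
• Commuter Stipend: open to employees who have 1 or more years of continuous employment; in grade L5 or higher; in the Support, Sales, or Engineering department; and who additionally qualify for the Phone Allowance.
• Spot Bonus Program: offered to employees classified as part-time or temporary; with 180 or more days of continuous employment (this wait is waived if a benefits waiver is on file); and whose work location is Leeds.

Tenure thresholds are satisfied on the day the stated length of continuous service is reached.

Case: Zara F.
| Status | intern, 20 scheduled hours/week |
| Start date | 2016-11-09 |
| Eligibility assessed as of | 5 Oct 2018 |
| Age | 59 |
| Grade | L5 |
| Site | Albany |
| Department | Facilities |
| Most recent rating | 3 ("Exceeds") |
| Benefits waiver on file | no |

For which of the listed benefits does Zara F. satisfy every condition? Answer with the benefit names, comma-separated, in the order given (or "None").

None

Service from 2016-11-09 to 5 Oct 2018: 695 days.
Phone Allowance — status intern ✗ (requires full-time, part-time, or temporary) → not eligible.
Stock Option Plan — status intern ✗ (requires part-time or temporary) → not eligible.
Short-Term Disability — no waiver, service 695 days ≥ 90 days ✓; age 59 ≥ 25 ✓; 20 hrs/wk < 25 ✗ → not eligible.
Gym Reimbursement — status intern ✗ (requires full-time, seasonal, or temporary) → not eligible.
Commuter Stipend — service 695 days ≥ 1 year (≈365 days) ✓; grade L5 ≥ L5 ✓; dept Facilities ✗ → not eligible.
Spot Bonus Program — status intern ✗ (requires part-time or temporary) → not eligible.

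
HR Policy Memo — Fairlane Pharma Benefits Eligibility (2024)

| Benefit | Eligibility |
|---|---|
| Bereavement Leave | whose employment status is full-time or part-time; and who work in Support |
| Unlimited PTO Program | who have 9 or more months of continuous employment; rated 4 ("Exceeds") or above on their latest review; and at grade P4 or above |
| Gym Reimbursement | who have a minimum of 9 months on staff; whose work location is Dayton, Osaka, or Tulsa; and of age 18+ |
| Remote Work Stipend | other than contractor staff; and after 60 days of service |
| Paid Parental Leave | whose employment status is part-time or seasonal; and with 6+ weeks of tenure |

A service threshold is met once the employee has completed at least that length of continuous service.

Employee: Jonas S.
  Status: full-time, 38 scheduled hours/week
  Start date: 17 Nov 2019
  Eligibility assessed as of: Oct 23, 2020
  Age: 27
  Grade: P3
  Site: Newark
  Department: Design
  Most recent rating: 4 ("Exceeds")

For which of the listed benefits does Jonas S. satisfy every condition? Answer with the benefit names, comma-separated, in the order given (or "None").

Remote Work Stipend

Service from 17 Nov 2019 to Oct 23, 2020: 341 days.
Bereavement Leave — status full-time ✓; dept Design ✗ → not eligible.
Unlimited PTO Program — service 341 days ≥ 9 months (≈270 days) ✓; rating 4 ≥ 4 ✓; grade P3 < P4 ✗ → not eligible.
Gym Reimbursement — service 341 days ≥ 9 months (≈270 days) ✓; site Newark ✗ (not Dayton, Osaka, or Tulsa) → not eligible.
Remote Work Stipend — status full-time ✓ (not excluded); service 341 days ≥ 60 days ✓ → eligible.
Paid Parental Leave — status full-time ✗ (requires part-time or seasonal) → not eligible.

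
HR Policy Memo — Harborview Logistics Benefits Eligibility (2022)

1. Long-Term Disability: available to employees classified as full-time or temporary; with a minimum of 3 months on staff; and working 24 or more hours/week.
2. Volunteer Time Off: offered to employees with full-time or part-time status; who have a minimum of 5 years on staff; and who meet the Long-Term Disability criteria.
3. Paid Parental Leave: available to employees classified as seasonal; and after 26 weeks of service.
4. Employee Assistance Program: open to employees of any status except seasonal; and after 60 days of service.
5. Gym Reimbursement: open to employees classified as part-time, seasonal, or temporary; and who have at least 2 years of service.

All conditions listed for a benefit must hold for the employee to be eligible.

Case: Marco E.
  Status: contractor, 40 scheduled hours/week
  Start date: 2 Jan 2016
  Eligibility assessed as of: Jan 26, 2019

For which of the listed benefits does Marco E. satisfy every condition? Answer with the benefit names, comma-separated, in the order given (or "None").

Employee Assistance Program

Service from 2 Jan 2016 to Jan 26, 2019: 1120 days.
Long-Term Disability — status contractor ✗ (requires full-time or temporary) → not eligible.
Volunteer Time Off — status contractor ✗ (requires full-time or part-time) → not eligible.
Paid Parental Leave — status contractor ✗ (requires seasonal) → not eligible.
Employee Assistance Program — status contractor ✓ (not excluded); service 1120 days ≥ 60 days ✓ → eligible.
Gym Reimbursement — status contractor ✗ (requires part-time, seasonal, or temporary) → not eligible.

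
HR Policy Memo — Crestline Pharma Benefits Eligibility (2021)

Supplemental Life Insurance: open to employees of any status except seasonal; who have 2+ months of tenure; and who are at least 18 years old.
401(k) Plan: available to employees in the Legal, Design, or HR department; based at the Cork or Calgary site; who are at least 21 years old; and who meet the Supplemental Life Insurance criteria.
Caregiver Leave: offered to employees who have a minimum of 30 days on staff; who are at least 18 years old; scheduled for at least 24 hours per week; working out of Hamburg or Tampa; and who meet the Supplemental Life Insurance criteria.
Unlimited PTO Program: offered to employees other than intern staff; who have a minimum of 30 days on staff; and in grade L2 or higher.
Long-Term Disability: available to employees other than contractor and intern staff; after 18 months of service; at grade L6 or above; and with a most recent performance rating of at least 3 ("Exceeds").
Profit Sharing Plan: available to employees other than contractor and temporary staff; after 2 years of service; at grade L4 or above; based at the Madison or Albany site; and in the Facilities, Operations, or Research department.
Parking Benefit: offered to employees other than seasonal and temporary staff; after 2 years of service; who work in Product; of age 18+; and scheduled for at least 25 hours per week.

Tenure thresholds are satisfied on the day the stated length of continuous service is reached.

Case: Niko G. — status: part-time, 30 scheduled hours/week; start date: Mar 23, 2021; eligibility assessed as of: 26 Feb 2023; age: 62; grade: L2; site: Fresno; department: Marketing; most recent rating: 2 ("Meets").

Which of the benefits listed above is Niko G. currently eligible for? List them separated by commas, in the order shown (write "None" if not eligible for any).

Service from Mar 23, 2021 to 26 Feb 2023: 705 days.
Supplemental Life Insurance — status part-time ✓ (not excluded); service 705 days ≥ 2 months (≈60 days) ✓; age 62 ≥ 18 ✓ → eligible.
401(k) Plan — dept Marketing ✗ → not eligible.
Caregiver Leave — service 705 days ≥ 30 days ✓; age 62 ≥ 18 ✓; 30 hrs/wk ≥ 24 ✓; site Fresno ✗ (not Hamburg or Tampa) → not eligible.
Unlimited PTO Program — status part-time ✓ (not excluded); service 705 days ≥ 30 days ✓; grade L2 ≥ L2 ✓ → eligible.
Long-Term Disability — status part-time ✓ (not excluded); service 705 days ≥ 18 months (≈540 days) ✓; grade L2 < L6 ✗ → not eligible.
Profit Sharing Plan — status part-time ✓ (not excluded); service 705 days < 2 years (≈730 days) ✗ → not eligible.
Parking Benefit — status part-time ✓ (not excluded); service 705 days < 2 years (≈730 days) ✗ → not eligible.

Supplemental Life Insurance, Unlimited PTO Program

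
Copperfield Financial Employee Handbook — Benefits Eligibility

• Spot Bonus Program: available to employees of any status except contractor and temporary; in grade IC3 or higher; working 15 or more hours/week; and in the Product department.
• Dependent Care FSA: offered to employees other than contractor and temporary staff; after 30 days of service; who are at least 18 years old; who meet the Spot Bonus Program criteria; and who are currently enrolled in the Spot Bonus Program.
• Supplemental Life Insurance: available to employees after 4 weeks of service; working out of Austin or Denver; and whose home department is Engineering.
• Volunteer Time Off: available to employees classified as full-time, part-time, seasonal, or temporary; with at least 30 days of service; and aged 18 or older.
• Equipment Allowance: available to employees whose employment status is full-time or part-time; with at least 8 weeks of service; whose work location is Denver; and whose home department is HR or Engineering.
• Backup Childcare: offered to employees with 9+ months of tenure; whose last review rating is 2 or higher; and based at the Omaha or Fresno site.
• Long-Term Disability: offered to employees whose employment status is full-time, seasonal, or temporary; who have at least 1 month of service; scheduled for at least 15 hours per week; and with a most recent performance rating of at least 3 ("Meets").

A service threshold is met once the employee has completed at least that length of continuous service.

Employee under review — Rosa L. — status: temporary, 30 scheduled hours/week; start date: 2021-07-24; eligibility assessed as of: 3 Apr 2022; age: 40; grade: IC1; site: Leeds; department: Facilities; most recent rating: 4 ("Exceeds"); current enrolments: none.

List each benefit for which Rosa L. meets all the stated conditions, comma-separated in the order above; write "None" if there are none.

Service from 2021-07-24 to 3 Apr 2022: 253 days.
Spot Bonus Program — status temporary ✗ (excluded) → not eligible.
Dependent Care FSA — status temporary ✗ (excluded) → not eligible.
Supplemental Life Insurance — service 253 days ≥ 4 weeks (≈28 days) ✓; site Leeds ✗ (not Austin or Denver) → not eligible.
Volunteer Time Off — status temporary ✓; service 253 days ≥ 30 days ✓; age 40 ≥ 18 ✓ → eligible.
Equipment Allowance — status temporary ✗ (requires full-time or part-time) → not eligible.
Backup Childcare — service 253 days < 9 months (≈270 days) ✗ → not eligible.
Long-Term Disability — status temporary ✓; service 253 days ≥ 1 month (≈30 days) ✓; 30 hrs/wk ≥ 15 ✓; rating 4 ≥ 3 ✓ → eligible.

Volunteer Time Off, Long-Term Disability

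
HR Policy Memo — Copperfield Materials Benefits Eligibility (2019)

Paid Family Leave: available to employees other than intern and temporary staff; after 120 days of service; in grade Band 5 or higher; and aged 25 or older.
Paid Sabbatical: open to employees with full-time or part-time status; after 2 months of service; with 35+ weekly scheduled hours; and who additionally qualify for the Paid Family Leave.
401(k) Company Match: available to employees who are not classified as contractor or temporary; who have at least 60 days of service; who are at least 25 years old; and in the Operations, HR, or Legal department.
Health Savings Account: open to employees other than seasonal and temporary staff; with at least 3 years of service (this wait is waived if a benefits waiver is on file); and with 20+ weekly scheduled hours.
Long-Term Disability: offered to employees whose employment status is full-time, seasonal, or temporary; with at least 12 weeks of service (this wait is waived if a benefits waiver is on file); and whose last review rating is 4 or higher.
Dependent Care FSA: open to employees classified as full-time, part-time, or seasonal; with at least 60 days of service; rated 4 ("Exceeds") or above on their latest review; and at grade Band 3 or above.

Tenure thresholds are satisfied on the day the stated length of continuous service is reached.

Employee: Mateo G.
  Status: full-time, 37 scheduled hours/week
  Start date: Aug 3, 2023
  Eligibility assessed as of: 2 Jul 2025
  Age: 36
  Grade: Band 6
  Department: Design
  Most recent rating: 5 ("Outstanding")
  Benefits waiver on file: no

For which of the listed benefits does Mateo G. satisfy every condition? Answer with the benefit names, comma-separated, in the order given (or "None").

Paid Family Leave, Paid Sabbatical, Long-Term Disability, Dependent Care FSA

Service from Aug 3, 2023 to 2 Jul 2025: 699 days.
Paid Family Leave — status full-time ✓ (not excluded); service 699 days ≥ 120 days ✓; grade Band 6 ≥ Band 5 ✓; age 36 ≥ 25 ✓ → eligible.
Paid Sabbatical — status full-time ✓; service 699 days ≥ 2 months (≈60 days) ✓; 37 hrs/wk ≥ 35 ✓; eligible for Paid Family Leave ✓ → eligible.
401(k) Company Match — status full-time ✓ (not excluded); service 699 days ≥ 60 days ✓; age 36 ≥ 25 ✓; dept Design ✗ → not eligible.
Health Savings Account — status full-time ✓ (not excluded); no waiver, service 699 days < 3 years (≈1095 days) ✗ → not eligible.
Long-Term Disability — status full-time ✓; no waiver, service 699 days ≥ 12 weeks (≈84 days) ✓; rating 5 ≥ 4 ✓ → eligible.
Dependent Care FSA — status full-time ✓; service 699 days ≥ 60 days ✓; rating 5 ≥ 4 ✓; grade Band 6 ≥ Band 3 ✓ → eligible.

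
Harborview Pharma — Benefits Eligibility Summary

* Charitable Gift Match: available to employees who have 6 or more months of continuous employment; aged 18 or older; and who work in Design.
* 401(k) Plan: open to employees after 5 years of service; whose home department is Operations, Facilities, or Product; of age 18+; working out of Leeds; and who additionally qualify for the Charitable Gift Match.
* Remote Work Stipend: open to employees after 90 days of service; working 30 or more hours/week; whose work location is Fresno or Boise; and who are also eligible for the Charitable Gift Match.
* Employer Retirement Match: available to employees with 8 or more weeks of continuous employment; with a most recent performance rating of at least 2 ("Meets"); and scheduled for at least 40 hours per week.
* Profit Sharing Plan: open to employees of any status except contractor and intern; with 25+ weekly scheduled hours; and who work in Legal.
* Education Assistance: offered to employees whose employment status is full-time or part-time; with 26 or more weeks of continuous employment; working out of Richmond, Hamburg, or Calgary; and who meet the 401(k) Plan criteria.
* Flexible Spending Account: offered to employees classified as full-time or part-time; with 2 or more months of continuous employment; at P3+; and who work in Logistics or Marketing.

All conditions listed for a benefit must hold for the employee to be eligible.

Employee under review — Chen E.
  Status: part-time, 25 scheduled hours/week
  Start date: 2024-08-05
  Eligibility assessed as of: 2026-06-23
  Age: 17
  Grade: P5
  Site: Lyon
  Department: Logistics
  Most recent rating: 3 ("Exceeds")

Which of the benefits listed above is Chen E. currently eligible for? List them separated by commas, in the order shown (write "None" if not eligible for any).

Flexible Spending Account

Service from 2024-08-05 to 2026-06-23: 687 days.
Charitable Gift Match — service 687 days ≥ 6 months (≈180 days) ✓; age 17 < 18 ✗ → not eligible.
401(k) Plan — service 687 days < 5 years (≈1825 days) ✗ → not eligible.
Remote Work Stipend — service 687 days ≥ 90 days ✓; 25 hrs/wk < 30 ✗ → not eligible.
Employer Retirement Match — service 687 days ≥ 8 weeks (≈56 days) ✓; rating 3 ≥ 2 ✓; 25 hrs/wk < 40 ✗ → not eligible.
Profit Sharing Plan — status part-time ✓ (not excluded); 25 hrs/wk ≥ 25 ✓; dept Logistics ✗ → not eligible.
Education Assistance — status part-time ✓; service 687 days ≥ 26 weeks (≈182 days) ✓; site Lyon ✗ (not Richmond, Hamburg, or Calgary) → not eligible.
Flexible Spending Account — status part-time ✓; service 687 days ≥ 2 months (≈60 days) ✓; grade P5 ≥ P3 ✓; dept Logistics ✓ → eligible.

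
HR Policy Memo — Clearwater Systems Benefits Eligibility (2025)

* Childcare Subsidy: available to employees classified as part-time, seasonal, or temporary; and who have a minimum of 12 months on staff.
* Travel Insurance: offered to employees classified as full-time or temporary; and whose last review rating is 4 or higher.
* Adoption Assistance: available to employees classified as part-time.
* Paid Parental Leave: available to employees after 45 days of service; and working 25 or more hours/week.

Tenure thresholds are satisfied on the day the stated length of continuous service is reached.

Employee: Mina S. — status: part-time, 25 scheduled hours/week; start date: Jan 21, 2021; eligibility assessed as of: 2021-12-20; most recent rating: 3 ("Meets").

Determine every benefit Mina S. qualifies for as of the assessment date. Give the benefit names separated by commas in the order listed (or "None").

Service from Jan 21, 2021 to 2021-12-20: 333 days.
Childcare Subsidy — status part-time ✓; service 333 days < 12 months (≈360 days) ✗ → not eligible.
Travel Insurance — status part-time ✗ (requires full-time or temporary) → not eligible.
Adoption Assistance — status part-time ✓ → eligible.
Paid Parental Leave — service 333 days ≥ 45 days ✓; 25 hrs/wk ≥ 25 ✓ → eligible.

Adoption Assistance, Paid Parental Leave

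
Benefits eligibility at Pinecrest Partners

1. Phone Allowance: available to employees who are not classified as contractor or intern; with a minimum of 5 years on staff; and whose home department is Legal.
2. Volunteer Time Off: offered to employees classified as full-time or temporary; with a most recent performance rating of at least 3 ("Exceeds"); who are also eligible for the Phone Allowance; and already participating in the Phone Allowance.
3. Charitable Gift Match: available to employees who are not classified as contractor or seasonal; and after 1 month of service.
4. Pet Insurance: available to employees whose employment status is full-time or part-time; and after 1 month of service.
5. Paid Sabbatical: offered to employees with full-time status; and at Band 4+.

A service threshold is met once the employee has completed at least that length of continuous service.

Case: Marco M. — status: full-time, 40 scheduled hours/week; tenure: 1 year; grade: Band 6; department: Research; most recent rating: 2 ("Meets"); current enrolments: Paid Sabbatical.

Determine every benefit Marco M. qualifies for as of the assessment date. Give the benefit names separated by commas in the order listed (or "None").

Phone Allowance — status full-time ✓ (not excluded); service 1 year < 5 years ✗ → not eligible.
Volunteer Time Off — status full-time ✓; rating 2 < 3 ✗ → not eligible.
Charitable Gift Match — status full-time ✓ (not excluded); service 1 year ≥ 1 month (≈30 days) ✓ → eligible.
Pet Insurance — status full-time ✓; service 1 year ≥ 1 month (≈30 days) ✓ → eligible.
Paid Sabbatical — status full-time ✓; grade Band 6 ≥ Band 4 ✓ → eligible.

Charitable Gift Match, Pet Insurance, Paid Sabbatical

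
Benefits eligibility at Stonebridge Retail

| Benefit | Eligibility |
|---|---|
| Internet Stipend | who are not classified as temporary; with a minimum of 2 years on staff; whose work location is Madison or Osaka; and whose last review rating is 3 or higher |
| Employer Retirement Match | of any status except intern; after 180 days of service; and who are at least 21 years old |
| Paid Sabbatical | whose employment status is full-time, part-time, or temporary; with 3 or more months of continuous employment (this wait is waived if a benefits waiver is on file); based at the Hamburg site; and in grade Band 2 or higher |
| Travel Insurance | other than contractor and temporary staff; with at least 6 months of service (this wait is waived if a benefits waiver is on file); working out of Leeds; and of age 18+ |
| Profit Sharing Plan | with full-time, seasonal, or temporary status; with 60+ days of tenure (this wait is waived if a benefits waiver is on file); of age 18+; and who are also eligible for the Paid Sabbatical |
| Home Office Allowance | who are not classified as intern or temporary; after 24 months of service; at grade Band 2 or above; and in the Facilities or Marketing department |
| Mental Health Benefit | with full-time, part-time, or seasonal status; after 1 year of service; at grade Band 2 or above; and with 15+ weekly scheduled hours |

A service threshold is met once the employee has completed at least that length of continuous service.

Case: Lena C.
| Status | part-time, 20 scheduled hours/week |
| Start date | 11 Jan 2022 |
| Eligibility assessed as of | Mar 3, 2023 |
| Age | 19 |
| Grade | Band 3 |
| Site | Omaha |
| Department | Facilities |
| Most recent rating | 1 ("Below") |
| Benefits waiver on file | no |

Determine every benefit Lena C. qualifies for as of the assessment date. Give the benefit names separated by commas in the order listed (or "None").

Mental Health Benefit

Service from 11 Jan 2022 to Mar 3, 2023: 416 days.
Internet Stipend — status part-time ✓ (not excluded); service 416 days < 2 years (≈730 days) ✗ → not eligible.
Employer Retirement Match — status part-time ✓ (not excluded); service 416 days ≥ 180 days ✓; age 19 < 21 ✗ → not eligible.
Paid Sabbatical — status part-time ✓; no waiver, service 416 days ≥ 3 months (≈90 days) ✓; site Omaha ✗ (not Hamburg) → not eligible.
Travel Insurance — status part-time ✓ (not excluded); no waiver, service 416 days ≥ 6 months (≈180 days) ✓; site Omaha ✗ (not Leeds) → not eligible.
Profit Sharing Plan — status part-time ✗ (requires full-time, seasonal, or temporary) → not eligible.
Home Office Allowance — status part-time ✓ (not excluded); service 416 days < 24 months (≈720 days) ✗ → not eligible.
Mental Health Benefit — status part-time ✓; service 416 days ≥ 1 year (≈365 days) ✓; grade Band 3 ≥ Band 2 ✓; 20 hrs/wk ≥ 15 ✓ → eligible.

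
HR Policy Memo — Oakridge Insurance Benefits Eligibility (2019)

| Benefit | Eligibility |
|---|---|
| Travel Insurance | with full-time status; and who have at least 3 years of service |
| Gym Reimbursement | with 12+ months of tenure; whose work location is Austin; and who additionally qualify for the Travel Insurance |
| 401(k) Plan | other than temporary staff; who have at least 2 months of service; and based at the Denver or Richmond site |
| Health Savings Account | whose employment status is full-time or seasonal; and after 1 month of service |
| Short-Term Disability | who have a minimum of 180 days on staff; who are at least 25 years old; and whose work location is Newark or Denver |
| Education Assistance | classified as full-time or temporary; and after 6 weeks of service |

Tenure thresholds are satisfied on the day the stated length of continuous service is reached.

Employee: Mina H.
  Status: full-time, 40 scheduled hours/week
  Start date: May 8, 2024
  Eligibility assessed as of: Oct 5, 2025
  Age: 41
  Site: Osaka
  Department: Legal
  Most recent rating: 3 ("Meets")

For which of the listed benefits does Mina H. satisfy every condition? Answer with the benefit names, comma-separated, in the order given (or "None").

Service from May 8, 2024 to Oct 5, 2025: 515 days.
Travel Insurance — status full-time ✓; service 515 days < 3 years (≈1095 days) ✗ → not eligible.
Gym Reimbursement — service 515 days ≥ 12 months (≈360 days) ✓; site Osaka ✗ (not Austin) → not eligible.
401(k) Plan — status full-time ✓ (not excluded); service 515 days ≥ 2 months (≈60 days) ✓; site Osaka ✗ (not Denver or Richmond) → not eligible.
Health Savings Account — status full-time ✓; service 515 days ≥ 1 month (≈30 days) ✓ → eligible.
Short-Term Disability — service 515 days ≥ 180 days ✓; age 41 ≥ 25 ✓; site Osaka ✗ (not Newark or Denver) → not eligible.
Education Assistance — status full-time ✓; service 515 days ≥ 6 weeks (≈42 days) ✓ → eligible.

Health Savings Account, Education Assistance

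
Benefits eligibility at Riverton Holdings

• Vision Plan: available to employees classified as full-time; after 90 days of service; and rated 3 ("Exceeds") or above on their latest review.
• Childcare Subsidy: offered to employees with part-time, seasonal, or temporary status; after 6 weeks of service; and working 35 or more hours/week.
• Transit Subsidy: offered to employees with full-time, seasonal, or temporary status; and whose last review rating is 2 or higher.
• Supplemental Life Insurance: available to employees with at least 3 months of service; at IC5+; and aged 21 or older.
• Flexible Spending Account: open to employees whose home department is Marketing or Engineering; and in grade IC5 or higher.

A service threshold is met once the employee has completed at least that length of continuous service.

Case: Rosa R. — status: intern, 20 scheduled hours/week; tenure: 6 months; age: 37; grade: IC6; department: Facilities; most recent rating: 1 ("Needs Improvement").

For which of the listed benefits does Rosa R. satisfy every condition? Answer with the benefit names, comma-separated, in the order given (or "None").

Supplemental Life Insurance

Vision Plan — status intern ✗ (requires full-time) → not eligible.
Childcare Subsidy — status intern ✗ (requires part-time, seasonal, or temporary) → not eligible.
Transit Subsidy — status intern ✗ (requires full-time, seasonal, or temporary) → not eligible.
Supplemental Life Insurance — service 6 months ≥ 3 months ✓; grade IC6 ≥ IC5 ✓; age 37 ≥ 21 ✓ → eligible.
Flexible Spending Account — dept Facilities ✗ → not eligible.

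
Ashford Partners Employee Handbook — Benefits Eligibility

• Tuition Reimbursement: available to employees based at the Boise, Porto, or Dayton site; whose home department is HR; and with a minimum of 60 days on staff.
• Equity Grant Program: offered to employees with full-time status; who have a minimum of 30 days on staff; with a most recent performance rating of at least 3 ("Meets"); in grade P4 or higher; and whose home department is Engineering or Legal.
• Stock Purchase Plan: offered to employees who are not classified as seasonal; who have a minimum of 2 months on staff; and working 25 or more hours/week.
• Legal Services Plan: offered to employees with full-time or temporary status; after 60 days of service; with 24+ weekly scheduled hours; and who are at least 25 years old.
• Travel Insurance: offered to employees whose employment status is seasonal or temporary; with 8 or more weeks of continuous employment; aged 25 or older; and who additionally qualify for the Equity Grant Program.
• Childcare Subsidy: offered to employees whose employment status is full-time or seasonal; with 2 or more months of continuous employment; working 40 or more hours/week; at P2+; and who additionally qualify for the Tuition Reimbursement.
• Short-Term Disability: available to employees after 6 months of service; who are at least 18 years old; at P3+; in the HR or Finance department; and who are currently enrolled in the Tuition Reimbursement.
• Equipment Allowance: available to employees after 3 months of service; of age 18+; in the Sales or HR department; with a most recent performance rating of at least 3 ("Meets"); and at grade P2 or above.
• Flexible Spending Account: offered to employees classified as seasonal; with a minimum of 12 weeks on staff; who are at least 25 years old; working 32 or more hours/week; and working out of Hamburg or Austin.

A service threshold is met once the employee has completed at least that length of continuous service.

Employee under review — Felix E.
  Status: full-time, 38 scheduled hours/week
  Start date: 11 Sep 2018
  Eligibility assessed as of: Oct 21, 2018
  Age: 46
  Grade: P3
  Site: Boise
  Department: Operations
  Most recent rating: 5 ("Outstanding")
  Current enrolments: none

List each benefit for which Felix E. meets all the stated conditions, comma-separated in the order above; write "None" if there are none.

None

Service from 11 Sep 2018 to Oct 21, 2018: 40 days.
Tuition Reimbursement — site Boise ✓; dept Operations ✗ → not eligible.
Equity Grant Program — status full-time ✓; service 40 days ≥ 30 days ✓; rating 5 ≥ 3 ✓; grade P3 < P4 ✗ → not eligible.
Stock Purchase Plan — status full-time ✓ (not excluded); service 40 days < 2 months (≈60 days) ✗ → not eligible.
Legal Services Plan — status full-time ✓; service 40 days < 60 days ✗ → not eligible.
Travel Insurance — status full-time ✗ (requires seasonal or temporary) → not eligible.
Childcare Subsidy — status full-time ✓; service 40 days < 2 months (≈60 days) ✗ → not eligible.
Short-Term Disability — service 40 days < 6 months (≈180 days) ✗ → not eligible.
Equipment Allowance — service 40 days < 3 months (≈90 days) ✗ → not eligible.
Flexible Spending Account — status full-time ✗ (requires seasonal) → not eligible.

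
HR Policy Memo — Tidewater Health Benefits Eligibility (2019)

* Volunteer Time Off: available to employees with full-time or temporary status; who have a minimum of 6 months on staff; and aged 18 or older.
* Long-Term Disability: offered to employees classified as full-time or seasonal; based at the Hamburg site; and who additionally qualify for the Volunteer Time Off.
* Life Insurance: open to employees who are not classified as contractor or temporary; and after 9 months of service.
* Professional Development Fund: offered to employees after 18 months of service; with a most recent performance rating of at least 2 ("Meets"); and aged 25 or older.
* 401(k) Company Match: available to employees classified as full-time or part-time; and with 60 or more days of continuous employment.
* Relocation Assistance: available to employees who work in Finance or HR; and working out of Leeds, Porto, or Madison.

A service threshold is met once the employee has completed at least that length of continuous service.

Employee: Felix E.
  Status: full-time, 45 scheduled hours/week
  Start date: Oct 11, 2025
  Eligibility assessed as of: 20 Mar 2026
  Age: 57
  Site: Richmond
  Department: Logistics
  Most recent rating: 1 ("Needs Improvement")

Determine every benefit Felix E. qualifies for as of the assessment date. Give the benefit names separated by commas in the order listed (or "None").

Service from Oct 11, 2025 to 20 Mar 2026: 160 days.
Volunteer Time Off — status full-time ✓; service 160 days < 6 months (≈180 days) ✗ → not eligible.
Long-Term Disability — status full-time ✓; site Richmond ✗ (not Hamburg) → not eligible.
Life Insurance — status full-time ✓ (not excluded); service 160 days < 9 months (≈270 days) ✗ → not eligible.
Professional Development Fund — service 160 days < 18 months (≈540 days) ✗ → not eligible.
401(k) Company Match — status full-time ✓; service 160 days ≥ 60 days ✓ → eligible.
Relocation Assistance — dept Logistics ✗ → not eligible.

401(k) Company Match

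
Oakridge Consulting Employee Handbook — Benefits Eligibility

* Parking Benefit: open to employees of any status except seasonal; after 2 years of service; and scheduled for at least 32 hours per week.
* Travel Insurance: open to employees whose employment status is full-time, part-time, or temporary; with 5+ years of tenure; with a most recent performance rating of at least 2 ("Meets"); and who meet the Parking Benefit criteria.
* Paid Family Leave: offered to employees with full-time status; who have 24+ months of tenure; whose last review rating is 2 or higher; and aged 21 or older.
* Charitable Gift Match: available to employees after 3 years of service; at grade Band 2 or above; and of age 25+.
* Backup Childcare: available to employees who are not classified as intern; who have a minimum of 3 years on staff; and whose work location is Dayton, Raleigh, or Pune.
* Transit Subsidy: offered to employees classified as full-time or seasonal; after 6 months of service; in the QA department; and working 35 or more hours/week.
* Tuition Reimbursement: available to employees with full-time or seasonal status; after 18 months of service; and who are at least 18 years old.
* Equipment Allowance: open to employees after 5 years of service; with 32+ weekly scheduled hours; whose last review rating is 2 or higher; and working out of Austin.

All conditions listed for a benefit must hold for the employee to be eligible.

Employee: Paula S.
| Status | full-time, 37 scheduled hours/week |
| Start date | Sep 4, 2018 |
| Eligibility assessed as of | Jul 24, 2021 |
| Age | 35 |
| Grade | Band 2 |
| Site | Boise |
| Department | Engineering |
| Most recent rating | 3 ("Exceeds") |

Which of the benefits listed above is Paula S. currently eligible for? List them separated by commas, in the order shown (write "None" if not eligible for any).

Service from Sep 4, 2018 to Jul 24, 2021: 1054 days.
Parking Benefit — status full-time ✓ (not excluded); service 1054 days ≥ 2 years (≈730 days) ✓; 37 hrs/wk ≥ 32 ✓ → eligible.
Travel Insurance — status full-time ✓; service 1054 days < 5 years (≈1825 days) ✗ → not eligible.
Paid Family Leave — status full-time ✓; service 1054 days ≥ 24 months (≈720 days) ✓; rating 3 ≥ 2 ✓; age 35 ≥ 21 ✓ → eligible.
Charitable Gift Match — service 1054 days < 3 years (≈1095 days) ✗ → not eligible.
Backup Childcare — status full-time ✓ (not excluded); service 1054 days < 3 years (≈1095 days) ✗ → not eligible.
Transit Subsidy — status full-time ✓; service 1054 days ≥ 6 months (≈180 days) ✓; dept Engineering ✗ → not eligible.
Tuition Reimbursement — status full-time ✓; service 1054 days ≥ 18 months (≈540 days) ✓; age 35 ≥ 18 ✓ → eligible.
Equipment Allowance — service 1054 days < 5 years (≈1825 days) ✗ → not eligible.

Parking Benefit, Paid Family Leave, Tuition Reimbursement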